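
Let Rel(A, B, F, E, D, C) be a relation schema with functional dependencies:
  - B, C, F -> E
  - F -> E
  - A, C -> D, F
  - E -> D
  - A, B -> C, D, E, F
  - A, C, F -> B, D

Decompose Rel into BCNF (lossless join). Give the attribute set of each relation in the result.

Candidate keys of the original relation: {A, B}, {A, C}.
In {A, B, C, D, E, F}, {B, C, F} is not a superkey ({B, C, F}⁺ restricted to this set is {B, C, D, E, F}), so split on B, C, F -> D, E into {B, C, D, E, F} and {A, B, C, F}.
In {B, C, D, E, F}, {F} is not a superkey ({F}⁺ restricted to this set is {D, E, F}), so split on F -> D, E into {D, E, F} and {B, C, F}.
In {D, E, F}, {E} is not a superkey ({E}⁺ restricted to this set is {D, E}), so split on E -> D into {D, E} and {E, F}.
{D, E} has no BCNF violation.
{E, F} has no BCNF violation.
{B, C, F} has no BCNF violation.
{A, B, C, F} has no BCNF violation.

{A, B, C, F}; {D, E}; {E, F}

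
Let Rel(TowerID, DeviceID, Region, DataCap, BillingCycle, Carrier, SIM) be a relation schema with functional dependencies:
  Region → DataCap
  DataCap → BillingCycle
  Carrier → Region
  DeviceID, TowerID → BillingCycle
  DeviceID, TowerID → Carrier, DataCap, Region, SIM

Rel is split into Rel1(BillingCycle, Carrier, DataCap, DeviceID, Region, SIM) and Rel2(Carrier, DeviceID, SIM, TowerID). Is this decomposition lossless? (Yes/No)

Yes

The shared attributes are {Carrier, DeviceID, SIM} and {Carrier, DeviceID, SIM}⁺ = {BillingCycle, Carrier, DataCap, DeviceID, Region, SIM}.
This includes all of Rel1, so the common attributes are a superkey of Rel1 — the join is lossless.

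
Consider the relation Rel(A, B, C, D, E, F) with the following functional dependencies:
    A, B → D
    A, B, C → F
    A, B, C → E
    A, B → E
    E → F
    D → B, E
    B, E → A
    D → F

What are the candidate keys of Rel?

{A, B, C}, {B, C, E}, {C, D}

Attributes never on any right-hand side: {C} — every candidate key must contain it.
{C, D}⁺ = {A, B, C, D, E, F} — all of the relation — so {C, D} is a candidate key.
{A, B, C}⁺ = {A, B, C, D, E, F} — all of the relation — so {A, B, C} is a candidate key.
{B, C, E}⁺ = {A, B, C, D, E, F} — all of the relation — so {B, C, E} is a candidate key.
These are minimal and exhaustive — every other superkey contains one of them.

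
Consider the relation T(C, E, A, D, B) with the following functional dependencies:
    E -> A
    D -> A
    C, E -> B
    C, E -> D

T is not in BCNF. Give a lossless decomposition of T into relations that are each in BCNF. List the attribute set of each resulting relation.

{A, E}; {B, C, D, E}

Candidate key of the original relation: {C, E}.
Within {A, B, C, D, E}: {E}⁺ ∩ {A, B, C, D, E} = {A, E}, not the whole set, so E -> A violates BCNF; decompose into {A, E} and {B, C, D, E}.
{A, E} is in BCNF.
{B, C, D, E} is in BCNF.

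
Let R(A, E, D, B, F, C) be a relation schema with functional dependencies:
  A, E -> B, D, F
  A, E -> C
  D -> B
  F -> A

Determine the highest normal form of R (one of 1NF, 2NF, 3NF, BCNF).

Candidate keys: {A, E}, {E, F}. Prime attributes: {A, E, F}.
D -> B breaks BCNF: {D}⁺ = {B, D}, so {D} is not a superkey.
Because {B} is non-prime and the left side of D -> B is not a superkey, the relation is not in 3NF.
Checking every proper subset of each key, none determines a non-prime attribute — 2NF is satisfied.

2NF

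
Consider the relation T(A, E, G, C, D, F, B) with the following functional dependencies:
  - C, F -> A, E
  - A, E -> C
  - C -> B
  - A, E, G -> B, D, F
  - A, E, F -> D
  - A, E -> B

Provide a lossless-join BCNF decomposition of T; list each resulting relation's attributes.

{A, C, E}; {A, D, E, F}; {B, C}; {C, F, G}

Candidate keys of the original relation: {A, E, G}, {C, F, G}.
Within {A, B, C, D, E, F, G}: {C, F}⁺ ∩ {A, B, C, D, E, F, G} = {A, B, C, D, E, F}, not the whole set, so C, F -> A, B, D, E violates BCNF; decompose into {A, B, C, D, E, F} and {C, F, G}.
Within {A, B, C, D, E, F}: {A, E}⁺ ∩ {A, B, C, D, E, F} = {A, B, C, E}, not the whole set, so A, E -> B, C violates BCNF; decompose into {A, B, C, E} and {A, D, E, F}.
Within {A, B, C, E}: {C}⁺ ∩ {A, B, C, E} = {B, C}, not the whole set, so C -> B violates BCNF; decompose into {B, C} and {A, C, E}.
{B, C} is in BCNF.
{A, C, E} is in BCNF.
{A, D, E, F} is in BCNF.
{C, F, G} is in BCNF.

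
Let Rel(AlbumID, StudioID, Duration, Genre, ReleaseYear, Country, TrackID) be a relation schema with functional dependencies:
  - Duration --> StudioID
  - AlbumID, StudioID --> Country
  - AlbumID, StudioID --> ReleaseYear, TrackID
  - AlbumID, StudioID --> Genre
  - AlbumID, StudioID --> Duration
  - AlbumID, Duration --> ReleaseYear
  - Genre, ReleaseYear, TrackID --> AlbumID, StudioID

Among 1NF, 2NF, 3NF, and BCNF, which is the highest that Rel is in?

3NF

Candidate keys: {AlbumID, Duration}, {AlbumID, StudioID}, {Genre, ReleaseYear, TrackID}. Prime attributes: {AlbumID, Duration, Genre, ReleaseYear, StudioID, TrackID}.
Duration --> StudioID: {Duration}⁺ = {Duration, StudioID}, which is not all of the attributes, so the left side is not a superkey — BCNF is violated.
Since {StudioID} ⊆ prime attributes and every other non-superkey FD also has a prime right side, the schema is in 3NF.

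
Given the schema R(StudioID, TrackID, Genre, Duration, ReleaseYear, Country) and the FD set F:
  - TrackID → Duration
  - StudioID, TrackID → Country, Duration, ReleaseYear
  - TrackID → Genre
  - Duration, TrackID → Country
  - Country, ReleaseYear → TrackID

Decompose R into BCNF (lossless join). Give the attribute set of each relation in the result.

Candidate keys of the original relation: {Country, ReleaseYear, StudioID}, {StudioID, TrackID}.
{Country, Duration, Genre, ReleaseYear, StudioID, TrackID}: {TrackID} determines {Country, Duration, Genre, TrackID} here but is not a superkey — split on TrackID → Country, Duration, Genre, giving {Country, Duration, Genre, TrackID} and {ReleaseYear, StudioID, TrackID}.
{Country, Duration, Genre, TrackID} has no BCNF violation.
{ReleaseYear, StudioID, TrackID} has no BCNF violation.

{Country, Duration, Genre, TrackID}; {ReleaseYear, StudioID, TrackID}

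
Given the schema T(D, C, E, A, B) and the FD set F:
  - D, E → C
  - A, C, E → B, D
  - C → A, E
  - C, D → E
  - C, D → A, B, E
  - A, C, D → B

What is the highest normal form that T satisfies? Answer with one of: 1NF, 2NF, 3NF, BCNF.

Candidate keys: {C}, {D, E}. Prime attributes: {C, D, E}.
The left-hand side of every FD is a superkey, so BCNF is satisfied.

BCNF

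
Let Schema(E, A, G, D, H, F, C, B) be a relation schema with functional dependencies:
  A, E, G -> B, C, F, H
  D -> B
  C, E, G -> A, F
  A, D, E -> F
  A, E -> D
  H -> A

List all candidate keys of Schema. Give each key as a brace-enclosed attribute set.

No FD produces {E, G}, so they must be in every candidate key.
{A, E, G}⁺ = {A, B, C, D, E, F, G, H} — all of the relation — so {A, E, G} is a candidate key.
{C, E, G}⁺ = {A, B, C, D, E, F, G, H} — all of the relation — so {C, E, G} is a candidate key.
{E, G, H}⁺ = {A, B, C, D, E, F, G, H} — all of the relation — so {E, G, H} is a candidate key.
These are minimal and exhaustive — every other superkey contains one of them.

{A, E, G}, {C, E, G}, {E, G, H}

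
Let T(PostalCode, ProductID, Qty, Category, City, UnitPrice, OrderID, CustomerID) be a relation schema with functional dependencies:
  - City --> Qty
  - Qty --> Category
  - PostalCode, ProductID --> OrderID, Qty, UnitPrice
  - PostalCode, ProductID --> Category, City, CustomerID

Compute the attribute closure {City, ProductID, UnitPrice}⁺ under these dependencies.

Start with {City, ProductID, UnitPrice}.
City --> Qty applies; add {Qty} → now {City, ProductID, Qty, UnitPrice}.
Qty --> Category applies; add {Category} → now {Category, City, ProductID, Qty, UnitPrice}.
No further FD applies.

{Category, City, ProductID, Qty, UnitPrice}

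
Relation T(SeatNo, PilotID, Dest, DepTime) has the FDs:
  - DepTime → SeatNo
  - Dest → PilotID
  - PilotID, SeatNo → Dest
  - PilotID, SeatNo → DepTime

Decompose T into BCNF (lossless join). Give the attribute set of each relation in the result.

{DepTime, Dest}; {DepTime, SeatNo}; {Dest, PilotID}

Candidate keys of the original relation: {DepTime, Dest}, {DepTime, PilotID}, {Dest, SeatNo}, {PilotID, SeatNo}.
{DepTime, Dest, PilotID, SeatNo}: {DepTime} determines {DepTime, SeatNo} here but is not a superkey — split on DepTime → SeatNo, giving {DepTime, SeatNo} and {DepTime, Dest, PilotID}.
{DepTime, SeatNo} is in BCNF.
{DepTime, Dest, PilotID}: {Dest} determines {Dest, PilotID} here but is not a superkey — split on Dest → PilotID, giving {Dest, PilotID} and {DepTime, Dest}.
{Dest, PilotID} is in BCNF.
{DepTime, Dest} is in BCNF.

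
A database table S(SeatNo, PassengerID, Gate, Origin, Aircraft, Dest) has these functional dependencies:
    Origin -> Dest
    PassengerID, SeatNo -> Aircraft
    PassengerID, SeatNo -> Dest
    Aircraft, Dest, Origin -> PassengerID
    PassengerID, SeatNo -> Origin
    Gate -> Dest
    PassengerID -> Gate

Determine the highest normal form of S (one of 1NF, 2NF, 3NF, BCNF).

1NF

Candidate keys: {Aircraft, Origin, SeatNo}, {PassengerID, SeatNo}. Prime attributes: {Aircraft, Origin, PassengerID, SeatNo}.
Origin -> Dest: {Origin}⁺ = {Dest, Origin}, which is not all of the attributes, so the left side is not a superkey — BCNF is violated.
Because {Dest} is non-prime and the left side of Origin -> Dest is not a superkey, the relation is not in 3NF.
Since {PassengerID} ⊂ {PassengerID, SeatNo} and {PassengerID}⁺ ⊇ {Dest, Gate} with {Dest, Gate} non-prime, there is a partial dependency; 2NF fails.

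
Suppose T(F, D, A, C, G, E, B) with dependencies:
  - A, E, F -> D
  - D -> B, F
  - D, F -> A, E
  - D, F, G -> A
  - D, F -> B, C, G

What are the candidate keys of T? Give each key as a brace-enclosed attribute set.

{D} is a candidate key since {D}⁺ = {A, B, C, D, E, F, G} covers every attribute.
{A, E, F} is a candidate key since {A, E, F}⁺ = {A, B, C, D, E, F, G} covers every attribute.
No proper subset of any of these is a key, and no other minimal superkey exists.

{A, E, F}, {D}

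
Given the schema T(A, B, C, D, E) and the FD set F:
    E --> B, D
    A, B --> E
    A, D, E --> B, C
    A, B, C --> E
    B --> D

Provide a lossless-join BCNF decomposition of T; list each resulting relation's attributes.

Candidate keys of the original relation: {A, B}, {A, E}.
Within {A, B, C, D, E}: {E}⁺ ∩ {A, B, C, D, E} = {B, D, E}, not the whole set, so E --> B, D violates BCNF; decompose into {B, D, E} and {A, C, E}.
Within {B, D, E}: {B}⁺ ∩ {B, D, E} = {B, D}, not the whole set, so B --> D violates BCNF; decompose into {B, D} and {B, E}.
{B, D}: every determinant is a superkey — BCNF.
{B, E}: every determinant is a superkey — BCNF.
{A, C, E}: every determinant is a superkey — BCNF.

{A, C, E}; {B, D}; {B, E}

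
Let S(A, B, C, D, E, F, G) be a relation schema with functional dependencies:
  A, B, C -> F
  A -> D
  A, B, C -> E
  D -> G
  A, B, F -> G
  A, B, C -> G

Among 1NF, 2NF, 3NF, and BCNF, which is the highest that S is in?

Candidate key: {A, B, C}. Prime attributes: {A, B, C}.
A -> D: {A}⁺ = {A, D, G}, which is not all of the attributes, so the left side is not a superkey — BCNF is violated.
A -> D determines the non-prime attribute {D} from a non-superkey — 3NF is violated.
{A} is a proper subset of the key {A, B, C}, and {A}⁺ contains the non-prime attributes {D, G} — a partial dependency, so 2NF is violated.

1NF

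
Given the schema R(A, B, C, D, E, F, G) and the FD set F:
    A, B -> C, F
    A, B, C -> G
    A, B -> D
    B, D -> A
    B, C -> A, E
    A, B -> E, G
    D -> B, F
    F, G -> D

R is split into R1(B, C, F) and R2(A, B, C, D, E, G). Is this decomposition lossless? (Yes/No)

R1 ∩ R2 = {B, C}; its closure under F is {A, B, C, D, E, F, G}.
This includes all of R1, so the common attributes are a superkey of R1 — the join is lossless.

Yes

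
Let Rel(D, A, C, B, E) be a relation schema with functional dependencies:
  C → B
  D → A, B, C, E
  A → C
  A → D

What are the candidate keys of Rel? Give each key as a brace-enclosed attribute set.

{A}, {D}

{A} is a candidate key since {A}⁺ = {A, B, C, D, E} covers every attribute.
{D} is a candidate key since {D}⁺ = {A, B, C, D, E} covers every attribute.
These are minimal and exhaustive — every other superkey contains one of them.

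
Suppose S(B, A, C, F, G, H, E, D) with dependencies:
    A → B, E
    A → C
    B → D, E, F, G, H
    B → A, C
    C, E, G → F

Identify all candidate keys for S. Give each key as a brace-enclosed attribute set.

{A}, {B}

{A} is a candidate key since {A}⁺ = {A, B, C, D, E, F, G, H} covers every attribute.
{B} is a candidate key since {B}⁺ = {A, B, C, D, E, F, G, H} covers every attribute.
No proper subset of any of these is a key, and no other minimal superkey exists.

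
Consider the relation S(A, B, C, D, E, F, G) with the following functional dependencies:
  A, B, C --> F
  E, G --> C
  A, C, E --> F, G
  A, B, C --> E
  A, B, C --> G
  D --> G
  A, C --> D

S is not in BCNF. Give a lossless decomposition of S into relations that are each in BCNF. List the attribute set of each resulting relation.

Candidate keys of the original relation: {A, B, C}, {A, B, D, E}, {A, B, E, G}.
{A, B, C, D, E, F, G}: {E, G} determines {C, E, G} here but is not a superkey — split on E, G --> C, giving {C, E, G} and {A, B, D, E, F, G}.
{C, E, G} is in BCNF.
{A, B, D, E, F, G}: {D} determines {D, G} here but is not a superkey — split on D --> G, giving {D, G} and {A, B, D, E, F}.
{D, G} is in BCNF.
{A, B, D, E, F}: {A, D, E} determines {A, D, E, F} here but is not a superkey — split on A, D, E --> F, giving {A, D, E, F} and {A, B, D, E}.
{A, D, E, F} is in BCNF.
{A, B, D, E} is in BCNF.

{A, B, D, E}; {A, D, E, F}; {C, E, G}; {D, G}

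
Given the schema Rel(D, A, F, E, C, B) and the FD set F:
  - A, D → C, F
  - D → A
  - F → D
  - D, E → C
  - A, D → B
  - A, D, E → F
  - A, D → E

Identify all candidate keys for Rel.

Closure of {D} is {A, B, C, D, E, F}, the whole schema; {D} is a candidate key.
Closure of {F} is {A, B, C, D, E, F}, the whole schema; {F} is a candidate key.
Any other superkey properly contains one of these, so there are no further candidate keys.

{D}, {F}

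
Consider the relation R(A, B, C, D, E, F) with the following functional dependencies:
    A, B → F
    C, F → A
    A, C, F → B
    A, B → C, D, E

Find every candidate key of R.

{A, B} is a candidate key since {A, B}⁺ = {A, B, C, D, E, F} covers every attribute.
{C, F} is a candidate key since {C, F}⁺ = {A, B, C, D, E, F} covers every attribute.
No proper subset of any of these is a key, and no other minimal superkey exists.

{A, B}, {C, F}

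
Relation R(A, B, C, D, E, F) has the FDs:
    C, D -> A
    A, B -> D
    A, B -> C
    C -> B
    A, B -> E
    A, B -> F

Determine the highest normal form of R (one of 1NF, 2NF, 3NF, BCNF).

Candidate keys: {A, B}, {A, C}, {C, D}. Prime attributes: {A, B, C, D}.
C -> B breaks BCNF: {C}⁺ = {B, C}, so {C} is not a superkey.
Its right-hand attributes {B} are all prime, as are those of every other non-superkey FD — the relation is in 3NF.

3NF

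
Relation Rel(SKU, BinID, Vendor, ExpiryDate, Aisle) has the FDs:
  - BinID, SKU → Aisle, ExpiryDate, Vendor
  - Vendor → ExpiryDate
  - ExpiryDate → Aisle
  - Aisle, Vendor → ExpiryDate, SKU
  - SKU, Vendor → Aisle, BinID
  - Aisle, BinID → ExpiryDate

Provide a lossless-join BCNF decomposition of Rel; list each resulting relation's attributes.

{Aisle, ExpiryDate}; {BinID, ExpiryDate, SKU, Vendor}

Candidate keys of the original relation: {BinID, SKU}, {Vendor}.
In {Aisle, BinID, ExpiryDate, SKU, Vendor}, {ExpiryDate} is not a superkey ({ExpiryDate}⁺ restricted to this set is {Aisle, ExpiryDate}), so split on ExpiryDate → Aisle into {Aisle, ExpiryDate} and {BinID, ExpiryDate, SKU, Vendor}.
{Aisle, ExpiryDate} has no BCNF violation.
{BinID, ExpiryDate, SKU, Vendor} has no BCNF violation.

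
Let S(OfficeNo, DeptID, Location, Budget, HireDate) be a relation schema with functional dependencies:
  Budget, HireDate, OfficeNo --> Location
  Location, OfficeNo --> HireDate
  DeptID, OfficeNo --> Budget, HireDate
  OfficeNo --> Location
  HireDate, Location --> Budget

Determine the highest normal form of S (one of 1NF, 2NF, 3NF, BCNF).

1NF

Candidate key: {DeptID, OfficeNo}. Prime attributes: {DeptID, OfficeNo}.
Budget, HireDate, OfficeNo --> Location breaks BCNF: {Budget, HireDate, OfficeNo}⁺ = {Budget, HireDate, Location, OfficeNo}, so {Budget, HireDate, OfficeNo} is not a superkey.
Budget, HireDate, OfficeNo --> Location determines the non-prime attribute {Location} from a non-superkey — 3NF is violated.
The proper key subset {OfficeNo} of {DeptID, OfficeNo} determines non-prime {Budget, HireDate, Location}, so the relation is not even in 2NF.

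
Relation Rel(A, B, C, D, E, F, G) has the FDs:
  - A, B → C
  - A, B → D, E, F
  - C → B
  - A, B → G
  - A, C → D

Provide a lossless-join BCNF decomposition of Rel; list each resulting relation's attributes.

Candidate keys of the original relation: {A, B}, {A, C}.
{A, B, C, D, E, F, G}: {C} determines {B, C} here but is not a superkey — split on C → B, giving {B, C} and {A, C, D, E, F, G}.
{B, C} is in BCNF.
{A, C, D, E, F, G} is in BCNF.

{A, C, D, E, F, G}; {B, C}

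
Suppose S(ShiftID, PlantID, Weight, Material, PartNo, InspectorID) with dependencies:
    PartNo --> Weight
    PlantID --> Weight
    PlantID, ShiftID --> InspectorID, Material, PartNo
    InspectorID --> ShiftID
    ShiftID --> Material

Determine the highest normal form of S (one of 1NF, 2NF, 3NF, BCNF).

Candidate keys: {InspectorID, PlantID}, {PlantID, ShiftID}. Prime attributes: {InspectorID, PlantID, ShiftID}.
PartNo --> Weight breaks BCNF: {PartNo}⁺ = {PartNo, Weight}, so {PartNo} is not a superkey.
PartNo --> Weight determines the non-prime attribute {Weight} from a non-superkey — 3NF is violated.
The proper key subset {InspectorID} of {InspectorID, PlantID} determines non-prime {Material}, so the relation is not even in 2NF.

1NF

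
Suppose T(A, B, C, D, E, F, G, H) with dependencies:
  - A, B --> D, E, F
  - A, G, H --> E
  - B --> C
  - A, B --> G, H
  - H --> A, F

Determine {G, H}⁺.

Start with {G, H}.
H --> A, F applies; add {A, F} → now {A, F, G, H}.
A, G, H --> E applies; add {E} → now {A, E, F, G, H}.
No further FD applies.

{A, E, F, G, H}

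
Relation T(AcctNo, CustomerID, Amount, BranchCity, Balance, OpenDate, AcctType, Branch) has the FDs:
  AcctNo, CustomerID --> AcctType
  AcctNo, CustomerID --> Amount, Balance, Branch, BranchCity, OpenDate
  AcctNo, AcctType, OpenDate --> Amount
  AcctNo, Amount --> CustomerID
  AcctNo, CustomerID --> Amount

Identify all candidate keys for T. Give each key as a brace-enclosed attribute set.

No FD produces {AcctNo}, so it must be in every candidate key.
{AcctNo, Amount}⁺ = {AcctNo, AcctType, Amount, Balance, Branch, BranchCity, CustomerID, OpenDate}, which is every attribute, so {AcctNo, Amount} is a candidate key.
{AcctNo, CustomerID}⁺ = {AcctNo, AcctType, Amount, Balance, Branch, BranchCity, CustomerID, OpenDate}, which is every attribute, so {AcctNo, CustomerID} is a candidate key.
{AcctNo, AcctType, OpenDate}⁺ = {AcctNo, AcctType, Amount, Balance, Branch, BranchCity, CustomerID, OpenDate}, which is every attribute, so {AcctNo, AcctType, OpenDate} is a candidate key.
No proper subset of any of these is a key, and no other minimal superkey exists.

{AcctNo, AcctType, OpenDate}, {AcctNo, Amount}, {AcctNo, CustomerID}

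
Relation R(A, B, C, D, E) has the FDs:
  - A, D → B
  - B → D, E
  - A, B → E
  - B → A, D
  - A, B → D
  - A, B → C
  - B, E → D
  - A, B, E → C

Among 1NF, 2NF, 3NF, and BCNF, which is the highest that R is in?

Candidate keys: {A, D}, {B}. Prime attributes: {A, B, D}.
Each dependency's left side is a superkey — BCNF holds.

BCNF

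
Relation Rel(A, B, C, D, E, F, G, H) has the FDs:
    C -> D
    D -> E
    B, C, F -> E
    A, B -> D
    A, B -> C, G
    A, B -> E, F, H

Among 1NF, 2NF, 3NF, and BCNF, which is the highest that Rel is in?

2NF

Candidate key: {A, B}. Prime attributes: {A, B}.
C -> D: {C}⁺ = {C, D, E}, which is not all of the attributes, so the left side is not a superkey — BCNF is violated.
Because {D} is non-prime and the left side of C -> D is not a superkey, the relation is not in 3NF.
No non-prime attribute depends on a proper subset of any candidate key, so 2NF holds.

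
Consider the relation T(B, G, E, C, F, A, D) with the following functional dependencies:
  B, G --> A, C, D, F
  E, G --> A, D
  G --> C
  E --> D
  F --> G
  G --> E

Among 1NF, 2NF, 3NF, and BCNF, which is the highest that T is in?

Candidate keys: {B, F}, {B, G}. Prime attributes: {B, F, G}.
E, G --> A, D: {E, G}⁺ = {A, C, D, E, G}, which is not all of the attributes, so the left side is not a superkey — BCNF is violated.
E, G --> A, D determines the non-prime attributes {A, D} from a non-superkey — 3NF is violated.
{F} is a proper subset of the key {B, F}, and {F}⁺ contains the non-prime attributes {A, C, D, E} — a partial dependency, so 2NF is violated.

1NF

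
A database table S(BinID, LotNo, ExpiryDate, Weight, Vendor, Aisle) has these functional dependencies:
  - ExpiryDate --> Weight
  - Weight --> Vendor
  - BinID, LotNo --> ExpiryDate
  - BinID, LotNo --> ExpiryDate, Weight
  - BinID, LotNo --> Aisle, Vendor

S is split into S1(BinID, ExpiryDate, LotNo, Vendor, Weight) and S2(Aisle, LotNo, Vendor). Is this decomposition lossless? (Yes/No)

No

The shared attributes are {LotNo, Vendor} and {LotNo, Vendor}⁺ = {LotNo, Vendor}.
The closure covers neither S1 nor S2 entirely; the join is not lossless.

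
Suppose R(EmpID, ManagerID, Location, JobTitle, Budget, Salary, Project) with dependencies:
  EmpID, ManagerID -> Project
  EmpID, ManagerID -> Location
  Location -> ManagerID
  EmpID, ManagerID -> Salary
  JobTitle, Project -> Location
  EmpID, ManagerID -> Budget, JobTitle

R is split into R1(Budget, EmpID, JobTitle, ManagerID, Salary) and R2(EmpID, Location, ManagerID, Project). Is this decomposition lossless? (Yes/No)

R1 ∩ R2 = {EmpID, ManagerID}; its closure under F is {Budget, EmpID, JobTitle, Location, ManagerID, Project, Salary}.
Since R1 ⊆ {Budget, EmpID, JobTitle, Location, ManagerID, Project, Salary}, the intersection is a superkey of R1; the decomposition is lossless.

Yes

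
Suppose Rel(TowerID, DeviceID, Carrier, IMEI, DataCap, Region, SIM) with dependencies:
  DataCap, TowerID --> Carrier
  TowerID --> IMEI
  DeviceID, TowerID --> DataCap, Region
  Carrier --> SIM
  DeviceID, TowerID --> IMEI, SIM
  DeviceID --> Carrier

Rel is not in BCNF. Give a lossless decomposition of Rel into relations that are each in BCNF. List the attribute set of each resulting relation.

Candidate key of the original relation: {DeviceID, TowerID}.
Within {Carrier, DataCap, DeviceID, IMEI, Region, SIM, TowerID}: {DataCap, TowerID}⁺ ∩ {Carrier, DataCap, DeviceID, IMEI, Region, SIM, TowerID} = {Carrier, DataCap, IMEI, SIM, TowerID}, not the whole set, so DataCap, TowerID --> Carrier, IMEI, SIM violates BCNF; decompose into {Carrier, DataCap, IMEI, SIM, TowerID} and {DataCap, DeviceID, Region, TowerID}.
Within {Carrier, DataCap, IMEI, SIM, TowerID}: {TowerID}⁺ ∩ {Carrier, DataCap, IMEI, SIM, TowerID} = {IMEI, TowerID}, not the whole set, so TowerID --> IMEI violates BCNF; decompose into {IMEI, TowerID} and {Carrier, DataCap, SIM, TowerID}.
{IMEI, TowerID}: every determinant is a superkey — BCNF.
Within {Carrier, DataCap, SIM, TowerID}: {Carrier}⁺ ∩ {Carrier, DataCap, SIM, TowerID} = {Carrier, SIM}, not the whole set, so Carrier --> SIM violates BCNF; decompose into {Carrier, SIM} and {Carrier, DataCap, TowerID}.
{Carrier, SIM}: every determinant is a superkey — BCNF.
{Carrier, DataCap, TowerID}: every determinant is a superkey — BCNF.
{DataCap, DeviceID, Region, TowerID}: every determinant is a superkey — BCNF.

{Carrier, DataCap, TowerID}; {Carrier, SIM}; {DataCap, DeviceID, Region, TowerID}; {IMEI, TowerID}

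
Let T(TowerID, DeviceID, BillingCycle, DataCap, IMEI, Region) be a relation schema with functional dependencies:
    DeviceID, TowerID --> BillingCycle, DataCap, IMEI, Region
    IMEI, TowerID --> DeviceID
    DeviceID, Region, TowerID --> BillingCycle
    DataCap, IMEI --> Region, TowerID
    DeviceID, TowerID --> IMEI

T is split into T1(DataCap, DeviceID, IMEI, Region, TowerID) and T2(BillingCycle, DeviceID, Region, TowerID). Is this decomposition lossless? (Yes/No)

T1 ∩ T2 = {DeviceID, Region, TowerID}; its closure under F is {BillingCycle, DataCap, DeviceID, IMEI, Region, TowerID}.
This includes all of T1, so the common attributes are a superkey of T1 — the join is lossless.

Yes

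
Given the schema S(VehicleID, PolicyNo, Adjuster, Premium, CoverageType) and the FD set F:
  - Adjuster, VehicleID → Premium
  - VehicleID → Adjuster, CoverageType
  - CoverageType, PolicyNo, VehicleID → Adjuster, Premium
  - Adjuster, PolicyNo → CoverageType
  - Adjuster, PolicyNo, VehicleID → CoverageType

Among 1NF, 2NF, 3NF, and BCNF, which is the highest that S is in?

Candidate key: {PolicyNo, VehicleID}. Prime attributes: {PolicyNo, VehicleID}.
Adjuster, VehicleID → Premium: {Adjuster, VehicleID}⁺ = {Adjuster, CoverageType, Premium, VehicleID}, which is not all of the attributes, so the left side is not a superkey — BCNF is violated.
Adjuster, VehicleID → Premium has non-prime {Premium} on the right and a non-superkey on the left, so 3NF fails.
Since {VehicleID} ⊂ {PolicyNo, VehicleID} and {VehicleID}⁺ ⊇ {Adjuster, CoverageType, Premium} with {Adjuster, CoverageType, Premium} non-prime, there is a partial dependency; 2NF fails.

1NF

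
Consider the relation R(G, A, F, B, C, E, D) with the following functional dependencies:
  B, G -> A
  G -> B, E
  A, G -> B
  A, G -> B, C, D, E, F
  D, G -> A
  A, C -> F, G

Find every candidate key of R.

{A, C}, {G}

{G}⁺ = {A, B, C, D, E, F, G} — all of the relation — so {G} is a candidate key.
{A, C}⁺ = {A, B, C, D, E, F, G} — all of the relation — so {A, C} is a candidate key.
No proper subset of any of these is a key, and no other minimal superkey exists.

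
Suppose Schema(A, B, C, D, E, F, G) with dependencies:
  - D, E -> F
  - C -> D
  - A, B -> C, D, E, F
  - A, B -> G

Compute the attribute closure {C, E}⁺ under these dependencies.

Start with {C, E}.
C -> D applies; add {D} → now {C, D, E}.
D, E -> F applies; add {F} → now {C, D, E, F}.
No further FD applies.

{C, D, E, F}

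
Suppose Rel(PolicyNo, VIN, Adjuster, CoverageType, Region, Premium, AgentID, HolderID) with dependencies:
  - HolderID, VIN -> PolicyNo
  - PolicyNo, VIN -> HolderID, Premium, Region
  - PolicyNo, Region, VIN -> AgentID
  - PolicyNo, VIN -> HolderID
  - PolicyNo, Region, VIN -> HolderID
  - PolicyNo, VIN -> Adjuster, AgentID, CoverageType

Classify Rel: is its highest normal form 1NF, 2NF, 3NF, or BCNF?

BCNF

Candidate keys: {HolderID, VIN}, {PolicyNo, VIN}. Prime attributes: {HolderID, PolicyNo, VIN}.
Every FD has a superkey on the left, so the relation is in BCNF.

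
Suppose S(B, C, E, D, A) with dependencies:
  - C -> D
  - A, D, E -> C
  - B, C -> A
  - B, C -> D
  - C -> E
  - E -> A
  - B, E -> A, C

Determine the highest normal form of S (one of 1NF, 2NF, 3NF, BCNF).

1NF

Candidate keys: {B, C}, {B, E}. Prime attributes: {B, C, E}.
For C -> D we have {C}⁺ = {A, C, D, E}; {C} is not a superkey, so BCNF fails.
C -> D determines the non-prime attribute {D} from a non-superkey — 3NF is violated.
{C} is a proper subset of the key {B, C}, and {C}⁺ contains the non-prime attributes {A, D} — a partial dependency, so 2NF is violated.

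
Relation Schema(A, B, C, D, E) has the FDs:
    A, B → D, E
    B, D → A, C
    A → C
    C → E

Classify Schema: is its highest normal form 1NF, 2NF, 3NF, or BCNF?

1NF

Candidate keys: {A, B}, {B, D}. Prime attributes: {A, B, D}.
A → C: {A}⁺ = {A, C, E}, which is not all of the attributes, so the left side is not a superkey — BCNF is violated.
A → C determines the non-prime attribute {C} from a non-superkey — 3NF is violated.
{A} is a proper subset of the key {A, B}, and {A}⁺ contains the non-prime attributes {C, E} — a partial dependency, so 2NF is violated.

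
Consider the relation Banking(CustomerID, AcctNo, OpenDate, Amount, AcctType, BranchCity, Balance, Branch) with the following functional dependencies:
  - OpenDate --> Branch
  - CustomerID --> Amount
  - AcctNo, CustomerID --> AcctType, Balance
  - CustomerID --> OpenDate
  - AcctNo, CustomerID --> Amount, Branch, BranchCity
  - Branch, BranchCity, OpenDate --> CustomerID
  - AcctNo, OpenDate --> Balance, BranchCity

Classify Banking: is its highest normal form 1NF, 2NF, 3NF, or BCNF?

1NF

Candidate keys: {AcctNo, CustomerID}, {AcctNo, OpenDate}. Prime attributes: {AcctNo, CustomerID, OpenDate}.
OpenDate --> Branch: {OpenDate}⁺ = {Branch, OpenDate}, which is not all of the attributes, so the left side is not a superkey — BCNF is violated.
OpenDate --> Branch determines the non-prime attribute {Branch} from a non-superkey — 3NF is violated.
Since {CustomerID} ⊂ {AcctNo, CustomerID} and {CustomerID}⁺ ⊇ {Amount, Branch} with {Amount, Branch} non-prime, there is a partial dependency; 2NF fails.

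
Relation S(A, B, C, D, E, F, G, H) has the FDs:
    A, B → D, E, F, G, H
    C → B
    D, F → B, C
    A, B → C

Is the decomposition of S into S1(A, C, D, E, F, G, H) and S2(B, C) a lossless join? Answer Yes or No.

Yes

S1 ∩ S2 = {C}; its closure under F is {B, C}.
This includes all of S2, so the common attributes are a superkey of S2 — the join is lossless.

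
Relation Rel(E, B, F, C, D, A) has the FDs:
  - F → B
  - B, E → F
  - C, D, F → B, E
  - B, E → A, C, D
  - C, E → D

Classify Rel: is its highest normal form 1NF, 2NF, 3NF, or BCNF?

3NF

Candidate keys: {B, E}, {C, D, F}, {E, F}. Prime attributes: {B, C, D, E, F}.
F → B breaks BCNF: {F}⁺ = {B, F}, so {F} is not a superkey.
But every attribute on its right side ({B}) is prime, and the same holds for every other non-superkey FD, so 3NF still holds.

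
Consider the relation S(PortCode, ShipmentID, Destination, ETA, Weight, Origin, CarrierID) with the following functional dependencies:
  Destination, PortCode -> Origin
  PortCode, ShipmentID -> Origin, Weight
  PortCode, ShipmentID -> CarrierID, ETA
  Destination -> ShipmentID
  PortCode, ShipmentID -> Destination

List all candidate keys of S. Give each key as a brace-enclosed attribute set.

{Destination, PortCode}, {PortCode, ShipmentID}

{PortCode} never appears on the right of any FD, so every key must include it.
{Destination, PortCode}⁺ = {CarrierID, Destination, ETA, Origin, PortCode, ShipmentID, Weight}, which is every attribute, so {Destination, PortCode} is a candidate key.
{PortCode, ShipmentID}⁺ = {CarrierID, Destination, ETA, Origin, PortCode, ShipmentID, Weight}, which is every attribute, so {PortCode, ShipmentID} is a candidate key.
Any other superkey properly contains one of these, so there are no further candidate keys.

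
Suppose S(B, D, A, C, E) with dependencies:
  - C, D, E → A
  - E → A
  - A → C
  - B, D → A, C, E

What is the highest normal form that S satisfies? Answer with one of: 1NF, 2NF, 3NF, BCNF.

2NF

Candidate key: {B, D}. Prime attributes: {B, D}.
C, D, E → A breaks BCNF: {C, D, E}⁺ = {A, C, D, E}, so {C, D, E} is not a superkey.
C, D, E → A has non-prime {A} on the right and a non-superkey on the left, so 3NF fails.
Checking every proper subset of each key, none determines a non-prime attribute — 2NF is satisfied.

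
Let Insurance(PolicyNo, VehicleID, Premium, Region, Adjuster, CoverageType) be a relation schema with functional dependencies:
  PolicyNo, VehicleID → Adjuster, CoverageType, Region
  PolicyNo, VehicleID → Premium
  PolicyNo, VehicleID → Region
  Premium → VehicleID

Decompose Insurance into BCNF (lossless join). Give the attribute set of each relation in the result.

{Adjuster, CoverageType, PolicyNo, Premium, Region}; {Premium, VehicleID}

Candidate keys of the original relation: {PolicyNo, Premium}, {PolicyNo, VehicleID}.
{Adjuster, CoverageType, PolicyNo, Premium, Region, VehicleID}: {Premium} determines {Premium, VehicleID} here but is not a superkey — split on Premium → VehicleID, giving {Premium, VehicleID} and {Adjuster, CoverageType, PolicyNo, Premium, Region}.
{Premium, VehicleID} is in BCNF.
{Adjuster, CoverageType, PolicyNo, Premium, Region} is in BCNF.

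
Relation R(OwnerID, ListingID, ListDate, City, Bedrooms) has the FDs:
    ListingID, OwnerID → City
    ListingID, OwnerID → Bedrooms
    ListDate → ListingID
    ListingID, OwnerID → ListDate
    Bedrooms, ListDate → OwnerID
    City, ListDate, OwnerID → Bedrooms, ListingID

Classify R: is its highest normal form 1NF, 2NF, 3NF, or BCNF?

Candidate keys: {Bedrooms, ListDate}, {ListDate, OwnerID}, {ListingID, OwnerID}. Prime attributes: {Bedrooms, ListDate, ListingID, OwnerID}.
ListDate → ListingID breaks BCNF: {ListDate}⁺ = {ListDate, ListingID}, so {ListDate} is not a superkey.
Since {ListingID} ⊆ prime attributes and every other non-superkey FD also has a prime right side, the schema is in 3NF.

3NF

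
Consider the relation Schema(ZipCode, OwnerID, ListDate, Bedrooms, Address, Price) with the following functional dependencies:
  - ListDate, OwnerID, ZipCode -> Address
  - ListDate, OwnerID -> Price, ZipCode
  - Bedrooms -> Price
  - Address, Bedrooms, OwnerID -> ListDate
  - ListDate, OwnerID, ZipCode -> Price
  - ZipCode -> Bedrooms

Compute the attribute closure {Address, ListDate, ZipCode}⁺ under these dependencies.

Start with {Address, ListDate, ZipCode}.
ZipCode -> Bedrooms applies; add {Bedrooms} → now {Address, Bedrooms, ListDate, ZipCode}.
Bedrooms -> Price applies; add {Price} → now {Address, Bedrooms, ListDate, Price, ZipCode}.
No further FD applies.

{Address, Bedrooms, ListDate, Price, ZipCode}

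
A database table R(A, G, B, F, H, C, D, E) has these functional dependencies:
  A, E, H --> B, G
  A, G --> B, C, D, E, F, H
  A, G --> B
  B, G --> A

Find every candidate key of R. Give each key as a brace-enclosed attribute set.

{A, G}⁺ = {A, B, C, D, E, F, G, H}, which is every attribute, so {A, G} is a candidate key.
{B, G}⁺ = {A, B, C, D, E, F, G, H}, which is every attribute, so {B, G} is a candidate key.
{A, E, H}⁺ = {A, B, C, D, E, F, G, H}, which is every attribute, so {A, E, H} is a candidate key.
Any other superkey properly contains one of these, so there are no further candidate keys.

{A, E, H}, {A, G}, {B, G}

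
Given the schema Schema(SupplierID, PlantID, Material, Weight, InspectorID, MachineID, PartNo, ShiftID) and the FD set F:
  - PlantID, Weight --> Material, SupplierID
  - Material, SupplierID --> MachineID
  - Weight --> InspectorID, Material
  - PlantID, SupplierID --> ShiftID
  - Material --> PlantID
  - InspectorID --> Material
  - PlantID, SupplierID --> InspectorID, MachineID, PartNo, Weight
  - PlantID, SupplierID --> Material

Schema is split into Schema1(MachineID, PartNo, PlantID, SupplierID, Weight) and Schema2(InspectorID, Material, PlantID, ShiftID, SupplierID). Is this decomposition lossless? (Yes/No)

Yes

The shared attributes are {PlantID, SupplierID} and {PlantID, SupplierID}⁺ = {InspectorID, MachineID, Material, PartNo, PlantID, ShiftID, SupplierID, Weight}.
This includes all of Schema1, so the common attributes are a superkey of Schema1 — the join is lossless.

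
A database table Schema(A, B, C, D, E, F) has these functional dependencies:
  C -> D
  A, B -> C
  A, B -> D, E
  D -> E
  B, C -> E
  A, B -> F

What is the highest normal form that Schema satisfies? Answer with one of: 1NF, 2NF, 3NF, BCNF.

2NF

Candidate key: {A, B}. Prime attributes: {A, B}.
C -> D: {C}⁺ = {C, D, E}, which is not all of the attributes, so the left side is not a superkey — BCNF is violated.
C -> D determines the non-prime attribute {D} from a non-superkey — 3NF is violated.
No non-prime attribute depends on a proper subset of any candidate key, so 2NF holds.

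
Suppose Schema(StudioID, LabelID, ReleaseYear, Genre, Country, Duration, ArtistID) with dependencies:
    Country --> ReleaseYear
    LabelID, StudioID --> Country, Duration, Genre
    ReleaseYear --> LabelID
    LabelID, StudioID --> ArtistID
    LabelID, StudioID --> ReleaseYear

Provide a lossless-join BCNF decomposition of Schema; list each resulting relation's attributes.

{ArtistID, Country, Duration, Genre, StudioID}; {Country, ReleaseYear}; {LabelID, ReleaseYear}

Candidate keys of the original relation: {Country, StudioID}, {LabelID, StudioID}, {ReleaseYear, StudioID}.
{ArtistID, Country, Duration, Genre, LabelID, ReleaseYear, StudioID}: {Country} determines {Country, LabelID, ReleaseYear} here but is not a superkey — split on Country --> LabelID, ReleaseYear, giving {Country, LabelID, ReleaseYear} and {ArtistID, Country, Duration, Genre, StudioID}.
{Country, LabelID, ReleaseYear}: {ReleaseYear} determines {LabelID, ReleaseYear} here but is not a superkey — split on ReleaseYear --> LabelID, giving {LabelID, ReleaseYear} and {Country, ReleaseYear}.
{LabelID, ReleaseYear} is in BCNF.
{Country, ReleaseYear} is in BCNF.
{ArtistID, Country, Duration, Genre, StudioID} is in BCNF.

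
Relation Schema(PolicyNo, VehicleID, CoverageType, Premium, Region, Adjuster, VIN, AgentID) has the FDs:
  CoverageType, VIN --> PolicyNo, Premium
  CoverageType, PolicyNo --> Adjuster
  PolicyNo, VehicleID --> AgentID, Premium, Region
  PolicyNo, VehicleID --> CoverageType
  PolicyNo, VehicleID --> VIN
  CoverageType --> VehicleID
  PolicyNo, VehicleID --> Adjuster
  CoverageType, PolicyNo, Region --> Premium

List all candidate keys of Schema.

{CoverageType, PolicyNo}, {CoverageType, VIN}, {PolicyNo, VehicleID}

{CoverageType, PolicyNo}⁺ = {Adjuster, AgentID, CoverageType, PolicyNo, Premium, Region, VIN, VehicleID} — all of the relation — so {CoverageType, PolicyNo} is a candidate key.
{CoverageType, VIN}⁺ = {Adjuster, AgentID, CoverageType, PolicyNo, Premium, Region, VIN, VehicleID} — all of the relation — so {CoverageType, VIN} is a candidate key.
{PolicyNo, VehicleID}⁺ = {Adjuster, AgentID, CoverageType, PolicyNo, Premium, Region, VIN, VehicleID} — all of the relation — so {PolicyNo, VehicleID} is a candidate key.
Any other superkey properly contains one of these, so there are no further candidate keys.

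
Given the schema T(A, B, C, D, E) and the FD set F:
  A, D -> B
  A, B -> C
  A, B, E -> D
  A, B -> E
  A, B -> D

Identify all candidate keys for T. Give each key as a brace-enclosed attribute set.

No FD produces {A}, so it must be in every candidate key.
{A, B}⁺ = {A, B, C, D, E}, which is every attribute, so {A, B} is a candidate key.
{A, D}⁺ = {A, B, C, D, E}, which is every attribute, so {A, D} is a candidate key.
No proper subset of any of these is a key, and no other minimal superkey exists.

{A, B}, {A, D}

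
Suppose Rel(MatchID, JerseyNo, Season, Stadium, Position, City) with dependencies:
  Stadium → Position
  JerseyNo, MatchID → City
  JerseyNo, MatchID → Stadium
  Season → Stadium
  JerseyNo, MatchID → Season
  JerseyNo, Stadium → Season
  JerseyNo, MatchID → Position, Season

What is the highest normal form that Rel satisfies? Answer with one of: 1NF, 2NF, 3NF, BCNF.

Candidate key: {JerseyNo, MatchID}. Prime attributes: {JerseyNo, MatchID}.
Stadium → Position breaks BCNF: {Stadium}⁺ = {Position, Stadium}, so {Stadium} is not a superkey.
Stadium → Position determines the non-prime attribute {Position} from a non-superkey — 3NF is violated.
Checking every proper subset of each key, none determines a non-prime attribute — 2NF is satisfied.

2NF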